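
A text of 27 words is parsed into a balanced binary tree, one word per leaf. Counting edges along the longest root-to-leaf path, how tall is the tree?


In a balanced binary tree with n leaves the deepest leaf is ceil(log2(n)) edges below the root.
log2(27) = 4.7549
ceil(4.7549) = 5
height (edges) = 5

5


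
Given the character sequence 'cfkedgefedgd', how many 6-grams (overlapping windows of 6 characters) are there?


String 'cfkedgefedgd' has length L = 12.
Number of overlapping n-grams = L - n + 1
Substituting: 12 - 6 + 1 = 7

7


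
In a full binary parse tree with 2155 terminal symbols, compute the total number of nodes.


Leaf nodes (terminals): 2155
Internal nodes = n - 1 = 2155 - 1 = 2154
Total = leaves + internal = 2155 + 2154 = 4309

4309


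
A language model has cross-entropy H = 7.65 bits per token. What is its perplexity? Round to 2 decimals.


Perplexity formula: PP = 2^H
H = 7.65
PP = 2^7.65
Decompose: 2^7.65 = 2^7 * 2^0.65
2^7 = 128, 2^0.65 ~ 1.5691682
PP ~ 128 * 1.5691682 = 200.8535296
Rounded to 2 decimals: 200.85

200.85


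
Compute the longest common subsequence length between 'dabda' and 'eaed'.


DP table for LCS of 'dabda' and 'eaed':
       e  a  e  d
    0  0  0  0  0
  d 0  0  0  0  1
  a 0  0  1  1  1
  b 0  0  1  1  1
  d 0  0  1  1  2
  a 0  0  1  1  2
LCS: 'ad'
LCS length = 2

2


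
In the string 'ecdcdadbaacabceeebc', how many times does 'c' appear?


Scanning 'ecdcdadbaacabceeebc' for 'c':
  Position 1: 'c' -> MATCH (count: 1)
  Position 3: 'c' -> MATCH (count: 2)
  Position 10: 'c' -> MATCH (count: 3)
  Position 13: 'c' -> MATCH (count: 4)
  Position 18: 'c' -> MATCH (count: 5)
Total occurrences of 'c': 5

5


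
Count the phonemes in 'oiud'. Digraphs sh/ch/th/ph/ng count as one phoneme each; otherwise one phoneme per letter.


Parsing 'oiud' greedily, digraphs first:
  'o' -> vowel phoneme (phonemes so far: 1)
  'i' -> vowel phoneme (phonemes so far: 2)
  'u' -> vowel phoneme (phonemes so far: 3)
  'd' -> consonant phoneme (phonemes so far: 4)
Total phonemes: 4

4


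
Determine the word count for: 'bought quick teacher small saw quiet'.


Counting words by splitting on spaces:
  Word 1: 'bought'
  Word 2: 'quick'
  Word 3: 'teacher'
  Word 4: 'small'
  Word 5: 'saw'
  Word 6: 'quiet'
Total words: 6

6


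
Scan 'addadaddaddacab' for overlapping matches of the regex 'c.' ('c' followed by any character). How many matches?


Pattern: c. means 'c' followed by any character.
Scanning 'addadaddaddacab' position-by-position:
  Pos 0: window 'ad' -> no
  Pos 1: window 'dd' -> no
  Pos 2: window 'da' -> no
  Pos 3: window 'ad' -> no
  Pos 4: window 'da' -> no
  Pos 5: window 'ad' -> no
  Pos 6: window 'dd' -> no
  Pos 7: window 'da' -> no
  Pos 8: window 'ad' -> no
  Pos 9: window 'dd' -> no
  Pos 10: window 'da' -> no
  Pos 11: window 'ac' -> no
  Pos 12: window 'ca' -> MATCH
  Pos 13: window 'ab' -> no
  Pos 14: window 'b' -> no
Total matches: 1

1


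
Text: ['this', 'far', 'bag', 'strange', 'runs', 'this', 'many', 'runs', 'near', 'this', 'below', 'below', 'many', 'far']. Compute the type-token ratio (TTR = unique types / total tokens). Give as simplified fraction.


Tokens: 14
Unique types: ('bag', 'below', 'far', 'many', 'near', 'runs', 'strange', 'this') = 8
TTR = 8/14
Simplify: divide both by 2 -> 4/7
TTR = 4/7

4/7


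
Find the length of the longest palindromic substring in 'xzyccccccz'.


Scanning 'xzyccccccz' for palindromic substrings.
Substring at positions 3-8: 'cccccc'.
Check: reverse('cccccc') = 'cccccc' -> palindrome confirmed.
Neighbouring characters ('y' / 'z') break symmetry, so it cannot extend further.
No longer palindromic substring exists; longest length = 6

6


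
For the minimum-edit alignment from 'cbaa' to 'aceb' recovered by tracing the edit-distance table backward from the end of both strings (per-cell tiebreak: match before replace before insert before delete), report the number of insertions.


Edit distance = 4. Backtracking from cell (4, 4) with preference match > replace > insert > delete,
then listing the resulting alignment 'cbaa' -> 'aceb' left to right:
  Step 1: replace c->a
  Step 2: replace b->c
  Step 3: replace a->e
  Step 4: replace a->b
Total insertions: 0

0


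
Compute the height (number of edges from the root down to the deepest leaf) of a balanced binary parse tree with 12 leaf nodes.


In a balanced binary tree with n leaves the deepest leaf is ceil(log2(n)) edges below the root.
log2(12) = 3.5850
ceil(3.5850) = 4
height (edges) = 4

4


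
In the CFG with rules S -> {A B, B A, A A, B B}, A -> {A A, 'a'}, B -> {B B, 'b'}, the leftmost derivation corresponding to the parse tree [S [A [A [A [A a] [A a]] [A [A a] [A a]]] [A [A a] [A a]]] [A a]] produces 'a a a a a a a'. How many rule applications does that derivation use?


Every bracketed nonterminal node [X ...] in the tree is produced by exactly one rule application.
Reading the tree off as a leftmost derivation:
  Step 1: S  =>  A A   (applied S -> A A)
  Step 2: A A  =>  A A A   (applied A -> A A)
  Step 3: A A A  =>  A A A A   (applied A -> A A)
  Step 4: A A A A  =>  A A A A A   (applied A -> A A)
  Step 5: A A A A A  =>  a A A A A   (applied A -> a)
  Step 6: a A A A A  =>  a a A A A   (applied A -> a)
  Step 7: a a A A A  =>  a a A A A A   (applied A -> A A)
  Step 8: a a A A A A  =>  a a a A A A   (applied A -> a)
  Step 9: a a a A A A  =>  a a a a A A   (applied A -> a)
  Step 10: a a a a A A  =>  a a a a A A A   (applied A -> A A)
  Step 11: a a a a A A A  =>  a a a a a A A   (applied A -> a)
  Step 12: a a a a a A A  =>  a a a a a a A   (applied A -> a)
  Step 13: a a a a a a A  =>  a a a a a a a   (applied A -> a)
Final yield: a a a a a a a
Total rewrite steps: 13

13


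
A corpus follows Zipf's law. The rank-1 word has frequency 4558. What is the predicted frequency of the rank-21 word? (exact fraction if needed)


Zipf's law: freq(rank) = f1 / rank
f1 = 4558, rank = 21
freq = 4558 / 21
GCD(4558, 21) = 1
Simplified: 4558/21

4558/21


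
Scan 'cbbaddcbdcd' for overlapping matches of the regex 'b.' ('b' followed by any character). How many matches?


Pattern: b. means 'b' followed by any character.
Scanning 'cbbaddcbdcd' position-by-position:
  Pos 0: window 'cb' -> no
  Pos 1: window 'bb' -> MATCH
  Pos 2: window 'ba' -> MATCH
  Pos 3: window 'ad' -> no
  Pos 4: window 'dd' -> no
  Pos 5: window 'dc' -> no
  Pos 6: window 'cb' -> no
  Pos 7: window 'bd' -> MATCH
  Pos 8: window 'dc' -> no
  Pos 9: window 'cd' -> no
  Pos 10: window 'd' -> no
Total matches: 3

3


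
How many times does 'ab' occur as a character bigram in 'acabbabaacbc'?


Scanning 'acabbabaacbc' for bigram 'ab':
  Position 0: 'ac' -> no
  Position 1: 'ca' -> no
  Position 2: 'ab' -> MATCH
  Position 3: 'bb' -> no
  Position 4: 'ba' -> no
  Position 5: 'ab' -> MATCH
  Position 6: 'ba' -> no
  Position 7: 'aa' -> no
  Position 8: 'ac' -> no
  Position 9: 'cb' -> no
  Position 10: 'bc' -> no
Total matches: 2

2


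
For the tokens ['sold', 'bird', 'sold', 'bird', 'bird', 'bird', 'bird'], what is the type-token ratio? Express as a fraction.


Tokens: 7
Unique types: ('bird', 'sold') = 2
TTR = 2/7
Already in lowest terms.

2/7


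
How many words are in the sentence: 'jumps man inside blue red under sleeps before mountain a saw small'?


Counting words by splitting on spaces:
  Word 1: 'jumps'
  Word 2: 'man'
  Word 3: 'inside'
  Word 4: 'blue'
  Word 5: 'red'
  Word 6: 'under'
  Word 7: 'sleeps'
  Word 8: 'before'
  Word 9: 'mountain'
  Word 10: 'a'
  Word 11: 'saw'
  Word 12: 'small'
Total words: 12

12


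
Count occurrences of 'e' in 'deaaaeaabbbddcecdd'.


Scanning 'deaaaeaabbbddcecdd' for 'e':
  Position 1: 'e' -> MATCH (count: 1)
  Position 5: 'e' -> MATCH (count: 2)
  Position 14: 'e' -> MATCH (count: 3)
Total occurrences of 'e': 3

3


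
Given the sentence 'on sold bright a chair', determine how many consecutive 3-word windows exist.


Word trigrams from [5] words:
  Trigram 1: (on sold bright)
  Trigram 2: (sold bright a)
  Trigram 3: (bright a chair)
Total word trigrams: 5 - 2 = 3

3


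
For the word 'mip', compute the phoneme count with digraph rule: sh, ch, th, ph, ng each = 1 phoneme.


Parsing 'mip' greedily, digraphs first:
  'm' -> consonant phoneme (phonemes so far: 1)
  'i' -> vowel phoneme (phonemes so far: 2)
  'p' -> consonant phoneme (phonemes so far: 3)
Total phonemes: 3

3


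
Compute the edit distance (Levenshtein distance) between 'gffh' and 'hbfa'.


Building DP table for s1='gffh' (len 4) and s2='hbfa' (len 4):
       h  b  f  a
    0  1  2  3  4
  g 1  1  2  3  4
  f 2  2  2  2  3
  f 3  3  3  2  3
  h 4  3  4  3  3
Edit distance = dp[4][4] = 3

3


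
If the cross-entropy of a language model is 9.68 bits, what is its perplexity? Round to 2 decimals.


Perplexity formula: PP = 2^H
H = 9.68
PP = 2^9.68
Decompose: 2^9.68 = 2^9 * 2^0.68
2^9 = 512, 2^0.68 ~ 1.6021398
PP ~ 512 * 1.6021398 = 820.2955776
Rounded to 2 decimals: 820.30

820.30


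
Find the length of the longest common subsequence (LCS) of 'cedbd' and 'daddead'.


DP table for LCS of 'cedbd' and 'daddead':
       d  a  d  d  e  a  d
    0  0  0  0  0  0  0  0
  c 0  0  0  0  0  0  0  0
  e 0  0  0  0  0  1  1  1
  d 0  1  1  1  1  1  1  2
  b 0  1  1  1  1  1  1  2
  d 0  1  1  2  2  2  2  2
LCS: 'ed'
LCS length = 2

2


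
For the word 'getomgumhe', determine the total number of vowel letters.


Scanning each character of 'getomgumhe':
  Position 1: 'g' -> consonant (running count: 0)
  Position 2: 'e' -> vowel (running count: 1)
  Position 3: 't' -> consonant (running count: 1)
  Position 4: 'o' -> vowel (running count: 2)
  Position 5: 'm' -> consonant (running count: 2)
  Position 6: 'g' -> consonant (running count: 2)
  Position 7: 'u' -> vowel (running count: 3)
  Position 8: 'm' -> consonant (running count: 3)
  Position 9: 'h' -> consonant (running count: 3)
  Position 10: 'e' -> vowel (running count: 4)
Total vowels: 4

4


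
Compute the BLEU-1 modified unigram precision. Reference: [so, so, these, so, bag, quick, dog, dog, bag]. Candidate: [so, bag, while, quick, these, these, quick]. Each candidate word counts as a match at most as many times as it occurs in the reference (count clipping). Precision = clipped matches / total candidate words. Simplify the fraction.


Reference word counts: {'bag': 2, 'dog': 2, 'quick': 1, 'so': 3, 'these': 1}
Checking each candidate word (with clipping):
  'so' -> in reference (ref count 3, used 1/3) -> match (matches: 1)
  'bag' -> in reference (ref count 2, used 1/2) -> match (matches: 2)
  'while' -> not in reference -> no match (matches: 2)
  'quick' -> in reference (ref count 1, used 1/1) -> match (matches: 3)
  'these' -> in reference (ref count 1, used 1/1) -> match (matches: 4)
  'these' -> ref count 1 already used up (1/1) -> clipped, no match (matches: 4)
  'quick' -> ref count 1 already used up (1/1) -> clipped, no match (matches: 4)
Clipped matches: 4, Candidate length: 7
Precision = 4/7

4/7


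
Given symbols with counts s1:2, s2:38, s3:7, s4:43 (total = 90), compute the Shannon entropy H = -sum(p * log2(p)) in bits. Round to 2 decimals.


Computing entropy H = -sum(p_i * log2(p_i)):
  s1: p = 2/90 = 0.0222, -p*log2(p) = 0.1220
  s2: p = 38/90 = 0.4222, -p*log2(p) = 0.5252
  s3: p = 7/90 = 0.0778, -p*log2(p) = 0.2866
  s4: p = 43/90 = 0.4778, -p*log2(p) = 0.5091
H = sum of terms = 1.4429
Rounded to 2 decimals: 1.44

1.44


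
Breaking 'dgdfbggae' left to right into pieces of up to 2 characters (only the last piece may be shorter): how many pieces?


'dgdfbggae' has 9 characters.
Chunking with max size 2:
  Chunk 1: 'dg' (positions 0-1)
  Chunk 2: 'df' (positions 2-3)
  Chunk 3: 'bg' (positions 4-5)
  Chunk 4: 'ga' (positions 6-7)
  Chunk 5: 'e' (positions 8-8)
Total chunks: ceil(9 / 2) = 5

5


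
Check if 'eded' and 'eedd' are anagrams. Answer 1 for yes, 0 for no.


Sort characters of 'eded': 'ddee'
Sort characters of 'eedd': 'ddee'
Sorted forms match -> they ARE anagrams
Result: 1

1


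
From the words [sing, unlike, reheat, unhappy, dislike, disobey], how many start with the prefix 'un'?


Checking each word for prefix 'un':
  'sing' -> no (count: 0)
  'unlike' -> YES, starts with 'un' (count: 1)
  'reheat' -> no (count: 1)
  'unhappy' -> YES, starts with 'un' (count: 2)
  'dislike' -> no (count: 2)
  'disobey' -> no (count: 2)
Total with prefix 'un': 2

2


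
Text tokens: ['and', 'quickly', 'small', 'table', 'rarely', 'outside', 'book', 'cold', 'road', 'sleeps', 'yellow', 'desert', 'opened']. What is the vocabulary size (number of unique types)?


Listing all tokens and tracking unique types:
  Token 1: 'and' -> NEW (unique so far: 1)
  Token 2: 'quickly' -> NEW (unique so far: 2)
  Token 3: 'small' -> NEW (unique so far: 3)
  Token 4: 'table' -> NEW (unique so far: 4)
  Token 5: 'rarely' -> NEW (unique so far: 5)
  Token 6: 'outside' -> NEW (unique so far: 6)
  Token 7: 'book' -> NEW (unique so far: 7)
  Token 8: 'cold' -> NEW (unique so far: 8)
  Token 9: 'road' -> NEW (unique so far: 9)
  Token 10: 'sleeps' -> NEW (unique so far: 10)
  Token 11: 'yellow' -> NEW (unique so far: 11)
  Token 12: 'desert' -> NEW (unique so far: 12)
  Token 13: 'opened' -> NEW (unique so far: 13)
Unique types: ('and', 'book', 'cold', 'desert', 'opened', 'outside', 'quickly', 'rarely', 'road', 'sleeps', 'small', 'table', 'yellow')
Vocabulary size: 13

13


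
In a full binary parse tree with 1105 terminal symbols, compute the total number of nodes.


Leaf nodes (terminals): 1105
Internal nodes = n - 1 = 1105 - 1 = 1104
Total = leaves + internal = 1105 + 1104 = 2209

2209


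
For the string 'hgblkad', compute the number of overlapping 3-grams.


String 'hgblkad' has length L = 7.
Number of overlapping n-grams = L - n + 1
Substituting: 7 - 3 + 1 = 5

5


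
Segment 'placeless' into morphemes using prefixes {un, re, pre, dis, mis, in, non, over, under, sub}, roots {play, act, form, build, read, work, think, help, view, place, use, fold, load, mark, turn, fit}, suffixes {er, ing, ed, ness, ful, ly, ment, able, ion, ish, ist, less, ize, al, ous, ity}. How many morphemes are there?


Segmenting 'placeless' against the inventory:
  'place' -> root (morpheme 1)
  'less' -> suffix (morpheme 2)
Total morphemes: 2

2


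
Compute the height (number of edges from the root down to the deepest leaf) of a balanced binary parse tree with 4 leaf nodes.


In a balanced binary tree with n leaves the deepest leaf is ceil(log2(n)) edges below the root.
log2(4) = 2.0000
ceil(2.0000) = 2
height (edges) = 2

2


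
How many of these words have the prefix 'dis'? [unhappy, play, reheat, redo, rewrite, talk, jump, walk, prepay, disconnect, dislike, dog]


Checking each word for prefix 'dis':
  'unhappy' -> no (count: 0)
  'play' -> no (count: 0)
  'reheat' -> no (count: 0)
  'redo' -> no (count: 0)
  'rewrite' -> no (count: 0)
  'talk' -> no (count: 0)
  'jump' -> no (count: 0)
  'walk' -> no (count: 0)
  'prepay' -> no (count: 0)
  'disconnect' -> YES, starts with 'dis' (count: 1)
  'dislike' -> YES, starts with 'dis' (count: 2)
  'dog' -> no (count: 2)
Total with prefix 'dis': 2

2


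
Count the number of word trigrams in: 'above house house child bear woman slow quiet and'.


Word trigrams from [9] words:
  Trigram 1: (above house house)
  Trigram 2: (house house child)
  Trigram 3: (house child bear)
  Trigram 4: (child bear woman)
  Trigram 5: (bear woman slow)
  Trigram 6: (woman slow quiet)
  Trigram 7: (slow quiet and)
Total word trigrams: 9 - 2 = 7

7


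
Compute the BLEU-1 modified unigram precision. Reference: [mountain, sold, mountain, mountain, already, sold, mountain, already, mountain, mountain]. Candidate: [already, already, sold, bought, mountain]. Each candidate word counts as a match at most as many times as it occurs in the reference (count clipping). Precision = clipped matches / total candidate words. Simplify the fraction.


Reference word counts: {'already': 2, 'mountain': 6, 'sold': 2}
Checking each candidate word (with clipping):
  'already' -> in reference (ref count 2, used 1/2) -> match (matches: 1)
  'already' -> in reference (ref count 2, used 2/2) -> match (matches: 2)
  'sold' -> in reference (ref count 2, used 1/2) -> match (matches: 3)
  'bought' -> not in reference -> no match (matches: 3)
  'mountain' -> in reference (ref count 6, used 1/6) -> match (matches: 4)
Clipped matches: 4, Candidate length: 5
Precision = 4/5

4/5


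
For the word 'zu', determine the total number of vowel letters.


Scanning each character of 'zu':
  Position 1: 'z' -> consonant (running count: 0)
  Position 2: 'u' -> vowel (running count: 1)
Total vowels: 1

1


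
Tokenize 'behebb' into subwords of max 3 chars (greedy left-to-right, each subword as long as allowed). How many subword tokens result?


'behebb' has 6 characters.
Chunking with max size 3:
  Chunk 1: 'beh' (positions 0-2)
  Chunk 2: 'ebb' (positions 3-5)
Total chunks: ceil(6 / 3) = 2

2


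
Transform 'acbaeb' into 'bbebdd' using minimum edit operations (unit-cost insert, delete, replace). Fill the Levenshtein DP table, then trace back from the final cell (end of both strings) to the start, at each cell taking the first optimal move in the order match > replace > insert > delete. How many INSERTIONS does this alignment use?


Edit distance = 5. Backtracking from cell (6, 6) with preference match > replace > insert > delete,
then listing the resulting alignment 'acbaeb' -> 'bbebdd' left to right:
  Step 1: delete 'a'
  Step 2: delete 'c'
  Step 3: keep 'b'
  Step 4: replace a->b
  Step 5: keep 'e'
  Step 6: keep 'b'
  Step 7: insert 'd' [insertion #1]
  Step 8: insert 'd' [insertion #2]
Total insertions: 2

2


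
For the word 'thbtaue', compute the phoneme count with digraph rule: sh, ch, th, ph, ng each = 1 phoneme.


Parsing 'thbtaue' greedily, digraphs first:
  'th' -> digraph (1 consonant phoneme) (phonemes so far: 1)
  'b' -> consonant phoneme (phonemes so far: 2)
  't' -> consonant phoneme (phonemes so far: 3)
  'a' -> vowel phoneme (phonemes so far: 4)
  'u' -> vowel phoneme (phonemes so far: 5)
  'e' -> vowel phoneme (phonemes so far: 6)
Total phonemes: 6

6


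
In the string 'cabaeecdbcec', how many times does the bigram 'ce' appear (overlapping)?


Scanning 'cabaeecdbcec' for bigram 'ce':
  Position 0: 'ca' -> no
  Position 1: 'ab' -> no
  Position 2: 'ba' -> no
  Position 3: 'ae' -> no
  Position 4: 'ee' -> no
  Position 5: 'ec' -> no
  Position 6: 'cd' -> no
  Position 7: 'db' -> no
  Position 8: 'bc' -> no
  Position 9: 'ce' -> MATCH
  Position 10: 'ec' -> no
Total matches: 1

1


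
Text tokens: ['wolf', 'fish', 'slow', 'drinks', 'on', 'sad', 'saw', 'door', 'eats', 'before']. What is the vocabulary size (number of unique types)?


Listing all tokens and tracking unique types:
  Token 1: 'wolf' -> NEW (unique so far: 1)
  Token 2: 'fish' -> NEW (unique so far: 2)
  Token 3: 'slow' -> NEW (unique so far: 3)
  Token 4: 'drinks' -> NEW (unique so far: 4)
  Token 5: 'on' -> NEW (unique so far: 5)
  Token 6: 'sad' -> NEW (unique so far: 6)
  Token 7: 'saw' -> NEW (unique so far: 7)
  Token 8: 'door' -> NEW (unique so far: 8)
  Token 9: 'eats' -> NEW (unique so far: 9)
  Token 10: 'before' -> NEW (unique so far: 10)
Unique types: ('before', 'door', 'drinks', 'eats', 'fish', 'on', 'sad', 'saw', 'slow', 'wolf')
Vocabulary size: 10

10


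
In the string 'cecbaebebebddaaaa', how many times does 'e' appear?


Scanning 'cecbaebebebddaaaa' for 'e':
  Position 1: 'e' -> MATCH (count: 1)
  Position 5: 'e' -> MATCH (count: 2)
  Position 7: 'e' -> MATCH (count: 3)
  Position 9: 'e' -> MATCH (count: 4)
Total occurrences of 'e': 4

4


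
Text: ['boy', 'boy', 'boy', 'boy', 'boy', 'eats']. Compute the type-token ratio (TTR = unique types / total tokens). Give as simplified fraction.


Tokens: 6
Unique types: ('boy', 'eats') = 2
TTR = 2/6
Simplify: divide both by 2 -> 1/3
TTR = 1/3

1/3


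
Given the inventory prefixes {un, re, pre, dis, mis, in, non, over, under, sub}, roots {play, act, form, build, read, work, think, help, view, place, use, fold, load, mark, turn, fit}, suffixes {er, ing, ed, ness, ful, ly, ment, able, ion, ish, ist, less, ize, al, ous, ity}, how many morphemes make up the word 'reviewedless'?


Segmenting 'reviewedless' against the inventory:
  're' -> prefix (morpheme 1)
  'view' -> root (morpheme 2)
  'ed' -> suffix (morpheme 3)
  'less' -> suffix (morpheme 4)
Total morphemes: 4

4


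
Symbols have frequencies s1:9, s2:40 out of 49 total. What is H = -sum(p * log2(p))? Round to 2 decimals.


Computing entropy H = -sum(p_i * log2(p_i)):
  s1: p = 9/49 = 0.1837, -p*log2(p) = 0.4490
  s2: p = 40/49 = 0.8163, -p*log2(p) = 0.2390
H = sum of terms = 0.6880
Rounded to 2 decimals: 0.69

0.69


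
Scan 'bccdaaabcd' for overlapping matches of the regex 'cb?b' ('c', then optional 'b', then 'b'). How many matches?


Pattern: cb?b means 'c', then optional 'b', then 'b'.
Scanning 'bccdaaabcd' position-by-position:
  Pos 0: window 'bcc' -> no
  Pos 1: window 'ccd' -> no
  Pos 2: window 'cda' -> no
  Pos 3: window 'daa' -> no
  Pos 4: window 'aaa' -> no
  Pos 5: window 'aab' -> no
  Pos 6: window 'abc' -> no
  Pos 7: window 'bcd' -> no
  Pos 8: window 'cd' -> no
  Pos 9: window 'd' -> no
Total matches: 0

0


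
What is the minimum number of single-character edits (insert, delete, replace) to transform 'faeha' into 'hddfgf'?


Building DP table for s1='faeha' (len 5) and s2='hddfgf' (len 6):
       h  d  d  f  g  f
    0  1  2  3  4  5  6
  f 1  1  2  3  3  4  5
  a 2  2  2  3  4  4  5
  e 3  3  3  3  4  5  5
  h 4  3  4  4  4  5  6
  a 5  4  4  5  5  5  6
Edit distance = dp[5][6] = 6

6


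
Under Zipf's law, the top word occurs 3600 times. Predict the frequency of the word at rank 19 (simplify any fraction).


Zipf's law: freq(rank) = f1 / rank
f1 = 3600, rank = 19
freq = 3600 / 19
GCD(3600, 19) = 1
Simplified: 3600/19

3600/19


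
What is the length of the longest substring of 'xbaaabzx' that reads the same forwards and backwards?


Scanning 'xbaaabzx' for palindromic substrings.
Substring at positions 1-5: 'baaab'.
Check: reverse('baaab') = 'baaab' -> palindrome confirmed.
Neighbouring characters ('x' / 'z') break symmetry, so it cannot extend further.
No longer palindromic substring exists; longest length = 5

5


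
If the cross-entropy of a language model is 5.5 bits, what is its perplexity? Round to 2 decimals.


Perplexity formula: PP = 2^H
H = 5.5
PP = 2^5.5
Decompose: 2^5.5 = 2^5 * 2^0.5 = 2^5 * sqrt(2)
2^5 = 32, sqrt(2) ~ 1.4142136
PP ~ 32 * 1.4142136 = 45.2548352
Rounded to 2 decimals: 45.25

45.25


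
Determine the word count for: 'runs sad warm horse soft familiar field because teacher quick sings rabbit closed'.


Counting words by splitting on spaces:
  Word 1: 'runs'
  Word 2: 'sad'
  Word 3: 'warm'
  Word 4: 'horse'
  Word 5: 'soft'
  Word 6: 'familiar'
  Word 7: 'field'
  Word 8: 'because'
  Word 9: 'teacher'
  Word 10: 'quick'
  Word 11: 'sings'
  Word 12: 'rabbit'
  Word 13: 'closed'
Total words: 13

13


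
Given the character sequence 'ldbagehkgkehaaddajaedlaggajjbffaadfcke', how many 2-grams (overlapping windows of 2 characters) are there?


String 'ldbagehkgkehaaddajaedlaggajjbffaadfcke' has length L = 38.
Number of overlapping n-grams = L - n + 1
Substituting: 38 - 2 + 1 = 37

37


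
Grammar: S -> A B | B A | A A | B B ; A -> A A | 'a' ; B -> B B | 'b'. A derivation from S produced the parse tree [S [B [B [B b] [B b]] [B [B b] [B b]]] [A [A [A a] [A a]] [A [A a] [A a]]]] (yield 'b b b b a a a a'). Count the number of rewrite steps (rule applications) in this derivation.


Every bracketed nonterminal node [X ...] in the tree is produced by exactly one rule application.
Reading the tree off as a leftmost derivation:
  Step 1: S  =>  B A   (applied S -> B A)
  Step 2: B A  =>  B B A   (applied B -> B B)
  Step 3: B B A  =>  B B B A   (applied B -> B B)
  Step 4: B B B A  =>  b B B A   (applied B -> b)
  Step 5: b B B A  =>  b b B A   (applied B -> b)
  Step 6: b b B A  =>  b b B B A   (applied B -> B B)
  Step 7: b b B B A  =>  b b b B A   (applied B -> b)
  Step 8: b b b B A  =>  b b b b A   (applied B -> b)
  Step 9: b b b b A  =>  b b b b A A   (applied A -> A A)
  Step 10: b b b b A A  =>  b b b b A A A   (applied A -> A A)
  Step 11: b b b b A A A  =>  b b b b a A A   (applied A -> a)
  Step 12: b b b b a A A  =>  b b b b a a A   (applied A -> a)
  Step 13: b b b b a a A  =>  b b b b a a A A   (applied A -> A A)
  Step 14: b b b b a a A A  =>  b b b b a a a A   (applied A -> a)
  Step 15: b b b b a a a A  =>  b b b b a a a a   (applied A -> a)
Final yield: b b b b a a a a
Total rewrite steps: 15

15


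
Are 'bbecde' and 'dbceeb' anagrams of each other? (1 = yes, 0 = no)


Sort characters of 'bbecde': 'bbcdee'
Sort characters of 'dbceeb': 'bbcdee'
Sorted forms match -> they ARE anagrams
Result: 1

1


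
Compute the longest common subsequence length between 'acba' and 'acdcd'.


DP table for LCS of 'acba' and 'acdcd':
       a  c  d  c  d
    0  0  0  0  0  0
  a 0  1  1  1  1  1
  c 0  1  2  2  2  2
  b 0  1  2  2  2  2
  a 0  1  2  2  2  2
LCS: 'ac'
LCS length = 2

2


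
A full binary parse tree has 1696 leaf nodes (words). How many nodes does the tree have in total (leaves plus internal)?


Leaf nodes (terminals): 1696
Internal nodes = n - 1 = 1696 - 1 = 1695
Total = leaves + internal = 1696 + 1695 = 3391

3391


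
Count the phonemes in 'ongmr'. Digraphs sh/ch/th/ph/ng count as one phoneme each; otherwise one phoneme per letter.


Parsing 'ongmr' greedily, digraphs first:
  'o' -> vowel phoneme (phonemes so far: 1)
  'ng' -> digraph (1 consonant phoneme) (phonemes so far: 2)
  'm' -> consonant phoneme (phonemes so far: 3)
  'r' -> consonant phoneme (phonemes so far: 4)
Total phonemes: 4

4


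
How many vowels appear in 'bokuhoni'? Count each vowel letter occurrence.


Scanning each character of 'bokuhoni':
  Position 1: 'b' -> consonant (running count: 0)
  Position 2: 'o' -> vowel (running count: 1)
  Position 3: 'k' -> consonant (running count: 1)
  Position 4: 'u' -> vowel (running count: 2)
  Position 5: 'h' -> consonant (running count: 2)
  Position 6: 'o' -> vowel (running count: 3)
  Position 7: 'n' -> consonant (running count: 3)
  Position 8: 'i' -> vowel (running count: 4)
Total vowels: 4

4


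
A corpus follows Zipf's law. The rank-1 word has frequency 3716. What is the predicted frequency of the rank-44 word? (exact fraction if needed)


Zipf's law: freq(rank) = f1 / rank
f1 = 3716, rank = 44
freq = 3716 / 44
GCD(3716, 44) = 4
Simplified: 929/11

929/11


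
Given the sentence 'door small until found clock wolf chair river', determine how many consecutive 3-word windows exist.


Word trigrams from [8] words:
  Trigram 1: (door small until)
  Trigram 2: (small until found)
  Trigram 3: (until found clock)
  Trigram 4: (found clock wolf)
  Trigram 5: (clock wolf chair)
  Trigram 6: (wolf chair river)
Total word trigrams: 8 - 2 = 6

6


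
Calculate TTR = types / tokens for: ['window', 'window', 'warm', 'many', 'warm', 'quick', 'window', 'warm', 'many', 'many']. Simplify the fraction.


Tokens: 10
Unique types: ('many', 'quick', 'warm', 'window') = 4
TTR = 4/10
Simplify: divide both by 2 -> 2/5
TTR = 2/5

2/5


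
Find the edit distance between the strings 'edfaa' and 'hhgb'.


Building DP table for s1='edfaa' (len 5) and s2='hhgb' (len 4):
       h  h  g  b
    0  1  2  3  4
  e 1  1  2  3  4
  d 2  2  2  3  4
  f 3  3  3  3  4
  a 4  4  4  4  4
  a 5  5  5  5  5
Edit distance = dp[5][4] = 5

5


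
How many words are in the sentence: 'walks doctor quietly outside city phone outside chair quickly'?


Counting words by splitting on spaces:
  Word 1: 'walks'
  Word 2: 'doctor'
  Word 3: 'quietly'
  Word 4: 'outside'
  Word 5: 'city'
  Word 6: 'phone'
  Word 7: 'outside'
  Word 8: 'chair'
  Word 9: 'quickly'
Total words: 9

9


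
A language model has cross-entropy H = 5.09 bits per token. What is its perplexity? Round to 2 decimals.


Perplexity formula: PP = 2^H
H = 5.09
PP = 2^5.09
Decompose: 2^5.09 = 2^5 * 2^0.09
2^5 = 32, 2^0.09 ~ 1.0643702
PP ~ 32 * 1.0643702 = 34.0598464
Rounded to 2 decimals: 34.06

34.06


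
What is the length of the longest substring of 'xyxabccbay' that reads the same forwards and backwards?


Scanning 'xyxabccbay' for palindromic substrings.
Substring at positions 3-8: 'abccba'.
Check: reverse('abccba') = 'abccba' -> palindrome confirmed.
Neighbouring characters ('x' / 'y') break symmetry, so it cannot extend further.
No longer palindromic substring exists; longest length = 6

6


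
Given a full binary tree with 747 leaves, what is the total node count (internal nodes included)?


Leaf nodes (terminals): 747
Internal nodes = n - 1 = 747 - 1 = 746
Total = leaves + internal = 747 + 746 = 1493

1493


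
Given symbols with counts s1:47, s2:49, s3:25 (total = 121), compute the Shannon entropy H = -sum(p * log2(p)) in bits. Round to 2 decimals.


Computing entropy H = -sum(p_i * log2(p_i)):
  s1: p = 47/121 = 0.3884, -p*log2(p) = 0.5299
  s2: p = 49/121 = 0.4050, -p*log2(p) = 0.5281
  s3: p = 25/121 = 0.2066, -p*log2(p) = 0.4700
H = sum of terms = 1.5280
Rounded to 2 decimals: 1.53

1.53


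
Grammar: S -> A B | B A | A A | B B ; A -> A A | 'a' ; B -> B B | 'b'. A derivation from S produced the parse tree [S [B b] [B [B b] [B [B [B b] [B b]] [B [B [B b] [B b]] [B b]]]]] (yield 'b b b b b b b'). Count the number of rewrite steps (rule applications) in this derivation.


Every bracketed nonterminal node [X ...] in the tree is produced by exactly one rule application.
Reading the tree off as a leftmost derivation:
  Step 1: S  =>  B B   (applied S -> B B)
  Step 2: B B  =>  b B   (applied B -> b)
  Step 3: b B  =>  b B B   (applied B -> B B)
  Step 4: b B B  =>  b b B   (applied B -> b)
  Step 5: b b B  =>  b b B B   (applied B -> B B)
  Step 6: b b B B  =>  b b B B B   (applied B -> B B)
  Step 7: b b B B B  =>  b b b B B   (applied B -> b)
  Step 8: b b b B B  =>  b b b b B   (applied B -> b)
  Step 9: b b b b B  =>  b b b b B B   (applied B -> B B)
  Step 10: b b b b B B  =>  b b b b B B B   (applied B -> B B)
  Step 11: b b b b B B B  =>  b b b b b B B   (applied B -> b)
  Step 12: b b b b b B B  =>  b b b b b b B   (applied B -> b)
  Step 13: b b b b b b B  =>  b b b b b b b   (applied B -> b)
Final yield: b b b b b b b
Total rewrite steps: 13

13


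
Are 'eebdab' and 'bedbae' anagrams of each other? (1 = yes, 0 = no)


Sort characters of 'eebdab': 'abbdee'
Sort characters of 'bedbae': 'abbdee'
Sorted forms match -> they ARE anagrams
Result: 1

1


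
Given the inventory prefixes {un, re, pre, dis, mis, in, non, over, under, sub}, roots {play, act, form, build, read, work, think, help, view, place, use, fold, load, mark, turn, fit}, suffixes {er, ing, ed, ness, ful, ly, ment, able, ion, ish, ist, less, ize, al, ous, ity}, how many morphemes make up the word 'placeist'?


Segmenting 'placeist' against the inventory:
  'place' -> root (morpheme 1)
  'ist' -> suffix (morpheme 2)
Total morphemes: 2

2


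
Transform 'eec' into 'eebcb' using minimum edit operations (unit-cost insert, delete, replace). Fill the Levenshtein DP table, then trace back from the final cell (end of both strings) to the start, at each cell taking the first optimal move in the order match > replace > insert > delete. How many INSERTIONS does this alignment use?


Edit distance = 2. Backtracking from cell (3, 5) with preference match > replace > insert > delete,
then listing the resulting alignment 'eec' -> 'eebcb' left to right:
  Step 1: keep 'e'
  Step 2: keep 'e'
  Step 3: insert 'b' [insertion #1]
  Step 4: keep 'c'
  Step 5: insert 'b' [insertion #2]
Total insertions: 2

2


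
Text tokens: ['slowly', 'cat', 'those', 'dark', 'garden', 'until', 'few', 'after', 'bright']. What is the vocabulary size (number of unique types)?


Listing all tokens and tracking unique types:
  Token 1: 'slowly' -> NEW (unique so far: 1)
  Token 2: 'cat' -> NEW (unique so far: 2)
  Token 3: 'those' -> NEW (unique so far: 3)
  Token 4: 'dark' -> NEW (unique so far: 4)
  Token 5: 'garden' -> NEW (unique so far: 5)
  Token 6: 'until' -> NEW (unique so far: 6)
  Token 7: 'few' -> NEW (unique so far: 7)
  Token 8: 'after' -> NEW (unique so far: 8)
  Token 9: 'bright' -> NEW (unique so far: 9)
Unique types: ('after', 'bright', 'cat', 'dark', 'few', 'garden', 'slowly', 'those', 'until')
Vocabulary size: 9

9


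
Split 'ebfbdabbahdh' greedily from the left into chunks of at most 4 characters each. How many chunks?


'ebfbdabbahdh' has 12 characters.
Chunking with max size 4:
  Chunk 1: 'ebfb' (positions 0-3)
  Chunk 2: 'dabb' (positions 4-7)
  Chunk 3: 'ahdh' (positions 8-11)
Total chunks: ceil(12 / 4) = 3

3


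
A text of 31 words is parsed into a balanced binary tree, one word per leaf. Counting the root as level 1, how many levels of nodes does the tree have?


In a balanced binary tree with n leaves the deepest leaf is ceil(log2(n)) edges below the root,
so counting node levels inclusive of root and leaves gives ceil(log2(n)) + 1 levels.
log2(31) = 4.9542
ceil(4.9542) = 5
levels = 5 + 1 = 6

6


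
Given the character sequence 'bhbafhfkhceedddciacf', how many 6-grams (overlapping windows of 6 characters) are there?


String 'bhbafhfkhceedddciacf' has length L = 20.
Number of overlapping n-grams = L - n + 1
Substituting: 20 - 6 + 1 = 15

15


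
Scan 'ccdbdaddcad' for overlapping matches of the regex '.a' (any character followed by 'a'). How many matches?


Pattern: .a means any character followed by 'a'.
Scanning 'ccdbdaddcad' position-by-position:
  Pos 0: window 'cc' -> no
  Pos 1: window 'cd' -> no
  Pos 2: window 'db' -> no
  Pos 3: window 'bd' -> no
  Pos 4: window 'da' -> MATCH
  Pos 5: window 'ad' -> no
  Pos 6: window 'dd' -> no
  Pos 7: window 'dc' -> no
  Pos 8: window 'ca' -> MATCH
  Pos 9: window 'ad' -> no
  Pos 10: window 'd' -> no
Total matches: 2

2


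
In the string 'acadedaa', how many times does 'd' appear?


Scanning 'acadedaa' for 'd':
  Position 3: 'd' -> MATCH (count: 1)
  Position 5: 'd' -> MATCH (count: 2)
Total occurrences of 'd': 2

2


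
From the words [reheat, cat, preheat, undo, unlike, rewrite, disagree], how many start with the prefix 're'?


Checking each word for prefix 're':
  'reheat' -> YES, starts with 're' (count: 1)
  'cat' -> no (count: 1)
  'preheat' -> no (count: 1)
  'undo' -> no (count: 1)
  'unlike' -> no (count: 1)
  'rewrite' -> YES, starts with 're' (count: 2)
  'disagree' -> no (count: 2)
Total with prefix 're': 2

2


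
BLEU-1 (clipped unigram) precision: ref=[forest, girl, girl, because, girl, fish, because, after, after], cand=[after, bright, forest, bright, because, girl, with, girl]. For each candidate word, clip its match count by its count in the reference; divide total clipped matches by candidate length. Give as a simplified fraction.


Reference word counts: {'after': 2, 'because': 2, 'fish': 1, 'forest': 1, 'girl': 3}
Checking each candidate word (with clipping):
  'after' -> in reference (ref count 2, used 1/2) -> match (matches: 1)
  'bright' -> not in reference -> no match (matches: 1)
  'forest' -> in reference (ref count 1, used 1/1) -> match (matches: 2)
  'bright' -> not in reference -> no match (matches: 2)
  'because' -> in reference (ref count 2, used 1/2) -> match (matches: 3)
  'girl' -> in reference (ref count 3, used 1/3) -> match (matches: 4)
  'with' -> not in reference -> no match (matches: 4)
  'girl' -> in reference (ref count 3, used 2/3) -> match (matches: 5)
Clipped matches: 5, Candidate length: 8
Precision = 5/8

5/8


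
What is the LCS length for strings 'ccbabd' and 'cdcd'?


DP table for LCS of 'ccbabd' and 'cdcd':
       c  d  c  d
    0  0  0  0  0
  c 0  1  1  1  1
  c 0  1  1  2  2
  b 0  1  1  2  2
  a 0  1  1  2  2
  b 0  1  1  2  2
  d 0  1  2  2  3
LCS: 'ccd'
LCS length = 3

3


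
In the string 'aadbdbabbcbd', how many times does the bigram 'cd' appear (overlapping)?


Scanning 'aadbdbabbcbd' for bigram 'cd':
  Position 0: 'aa' -> no
  Position 1: 'ad' -> no
  Position 2: 'db' -> no
  Position 3: 'bd' -> no
  Position 4: 'db' -> no
  Position 5: 'ba' -> no
  Position 6: 'ab' -> no
  Position 7: 'bb' -> no
  Position 8: 'bc' -> no
  Position 9: 'cb' -> no
  Position 10: 'bd' -> no
Total matches: 0

0


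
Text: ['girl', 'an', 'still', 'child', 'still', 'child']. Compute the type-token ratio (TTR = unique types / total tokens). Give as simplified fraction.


Tokens: 6
Unique types: ('an', 'child', 'girl', 'still') = 4
TTR = 4/6
Simplify: divide both by 2 -> 2/3
TTR = 2/3

2/3


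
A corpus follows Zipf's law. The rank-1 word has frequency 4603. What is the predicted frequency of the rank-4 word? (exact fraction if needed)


Zipf's law: freq(rank) = f1 / rank
f1 = 4603, rank = 4
freq = 4603 / 4
GCD(4603, 4) = 1
Simplified: 4603/4

4603/4


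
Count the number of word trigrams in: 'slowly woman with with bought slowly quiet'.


Word trigrams from [7] words:
  Trigram 1: (slowly woman with)
  Trigram 2: (woman with with)
  Trigram 3: (with with bought)
  Trigram 4: (with bought slowly)
  Trigram 5: (bought slowly quiet)
Total word trigrams: 7 - 2 = 5

5


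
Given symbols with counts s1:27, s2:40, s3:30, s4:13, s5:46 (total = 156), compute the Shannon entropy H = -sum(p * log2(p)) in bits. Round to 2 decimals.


Computing entropy H = -sum(p_i * log2(p_i)):
  s1: p = 27/156 = 0.1731, -p*log2(p) = 0.4380
  s2: p = 40/156 = 0.2564, -p*log2(p) = 0.5035
  s3: p = 30/156 = 0.1923, -p*log2(p) = 0.4574
  s4: p = 13/156 = 0.0833, -p*log2(p) = 0.2987
  s5: p = 46/156 = 0.2949, -p*log2(p) = 0.5195
H = sum of terms = 2.2171
Rounded to 2 decimals: 2.22

2.22


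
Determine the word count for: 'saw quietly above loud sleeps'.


Counting words by splitting on spaces:
  Word 1: 'saw'
  Word 2: 'quietly'
  Word 3: 'above'
  Word 4: 'loud'
  Word 5: 'sleeps'
Total words: 5

5


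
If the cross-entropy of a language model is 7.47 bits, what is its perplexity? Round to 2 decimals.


Perplexity formula: PP = 2^H
H = 7.47
PP = 2^7.47
Decompose: 2^7.47 = 2^7 * 2^0.47
2^7 = 128, 2^0.47 ~ 1.3851095
PP ~ 128 * 1.3851095 = 177.2940160
Rounded to 2 decimals: 177.29

177.29


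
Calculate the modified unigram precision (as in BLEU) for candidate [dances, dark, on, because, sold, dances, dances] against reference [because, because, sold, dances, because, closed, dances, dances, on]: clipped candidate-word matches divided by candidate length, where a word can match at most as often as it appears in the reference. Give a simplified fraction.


Reference word counts: {'because': 3, 'closed': 1, 'dances': 3, 'on': 1, 'sold': 1}
Checking each candidate word (with clipping):
  'dances' -> in reference (ref count 3, used 1/3) -> match (matches: 1)
  'dark' -> not in reference -> no match (matches: 1)
  'on' -> in reference (ref count 1, used 1/1) -> match (matches: 2)
  'because' -> in reference (ref count 3, used 1/3) -> match (matches: 3)
  'sold' -> in reference (ref count 1, used 1/1) -> match (matches: 4)
  'dances' -> in reference (ref count 3, used 2/3) -> match (matches: 5)
  'dances' -> in reference (ref count 3, used 3/3) -> match (matches: 6)
Clipped matches: 6, Candidate length: 7
Precision = 6/7

6/7


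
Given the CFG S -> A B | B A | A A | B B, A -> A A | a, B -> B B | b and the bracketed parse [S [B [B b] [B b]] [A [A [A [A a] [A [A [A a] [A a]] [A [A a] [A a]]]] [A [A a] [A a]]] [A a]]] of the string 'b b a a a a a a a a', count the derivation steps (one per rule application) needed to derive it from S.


Every bracketed nonterminal node [X ...] in the tree is produced by exactly one rule application.
Reading the tree off as a leftmost derivation:
  Step 1: S  =>  B A   (applied S -> B A)
  Step 2: B A  =>  B B A   (applied B -> B B)
  Step 3: B B A  =>  b B A   (applied B -> b)
  Step 4: b B A  =>  b b A   (applied B -> b)
  Step 5: b b A  =>  b b A A   (applied A -> A A)
  Step 6: b b A A  =>  b b A A A   (applied A -> A A)
  Step 7: b b A A A  =>  b b A A A A   (applied A -> A A)
  Step 8: b b A A A A  =>  b b a A A A   (applied A -> a)
  Step 9: b b a A A A  =>  b b a A A A A   (applied A -> A A)
  Step 10: b b a A A A A  =>  b b a A A A A A   (applied A -> A A)
  Step 11: b b a A A A A A  =>  b b a a A A A A   (applied A -> a)
  Step 12: b b a a A A A A  =>  b b a a a A A A   (applied A -> a)
  Step 13: b b a a a A A A  =>  b b a a a A A A A   (applied A -> A A)
  Step 14: b b a a a A A A A  =>  b b a a a a A A A   (applied A -> a)
  Step 15: b b a a a a A A A  =>  b b a a a a a A A   (applied A -> a)
  Step 16: b b a a a a a A A  =>  b b a a a a a A A A   (applied A -> A A)
  Step 17: b b a a a a a A A A  =>  b b a a a a a a A A   (applied A -> a)
  Step 18: b b a a a a a a A A  =>  b b a a a a a a a A   (applied A -> a)
  Step 19: b b a a a a a a a A  =>  b b a a a a a a a a   (applied A -> a)
Final yield: b b a a a a a a a a
Total rewrite steps: 19

19
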